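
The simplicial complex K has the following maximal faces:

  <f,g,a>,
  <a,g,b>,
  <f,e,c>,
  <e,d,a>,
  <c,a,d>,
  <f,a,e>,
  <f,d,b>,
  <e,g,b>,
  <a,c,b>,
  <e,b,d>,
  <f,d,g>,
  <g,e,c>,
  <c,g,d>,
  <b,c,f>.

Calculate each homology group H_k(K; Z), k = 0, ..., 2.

H_0 = Z,  H_1 = Z^2,  H_2 = Z.

Fix the vertex order a < b < c < d < e < f < g and write every simplex with vertices in increasing order. Then dim K = 2 and the simplices of K are:

  0-simplices (7): a, b, c, d, e, f, g
  1-simplices (21): ab, ac, ad, ae, af, ag, bc, bd, be, bf, bg, cd, ce, cf, cg, de, df, dg, ef, eg, fg
  2-simplices (14): abc, abg, acd, ade, aef, afg, bcf, bde, bdf, beg, cdg, cef, ceg, dfg

Hence C_0 ≅ Z^7, C_1 ≅ Z^21, C_2 ≅ Z^14.

∂_1: C_1 → C_0 sends each edge [p,q] (with p < q) to q − p.
The 7×21 boundary matrix has rank 6 and Smith normal form diag(1,1,1,1,1,1).

Boundary ∂_2: C_2 → C_1 acts by ∂[p,q,r] = [q,r] − [p,r] + [p,q]. For instance
  ∂beg = eg − bg + be,
  ∂aef = ef − af + ae.
The 21×14 boundary matrix has rank 13 and Smith normal form diag(1,1,1,1,1,1,1,1,1,1,1,1,1).

From H_k ≅ ker(∂_k) / im(∂_{k+1}) we obtain:

  H_0: rank C_0 − rank ∂_1 = 7 − 6 = 1, and the invariant factors of ∂_1 are all 1, so H_0 ≅ Z.
  H_1: rank ker ∂_1 − rank ∂_2 = (21 − 6) − 13 = 2, and the invariant factors of ∂_2 are all 1, so H_1 ≅ Z^2.
  H_2: rank ker ∂_2 − rank ∂_3 = (14 − 13) − 0 = 1, and there is no ∂_3, so H_2 ≅ Z.

As a check, the Euler characteristic is 7 − 21 + 14 = 0, which agrees with 1 − 2 + 1 = 0.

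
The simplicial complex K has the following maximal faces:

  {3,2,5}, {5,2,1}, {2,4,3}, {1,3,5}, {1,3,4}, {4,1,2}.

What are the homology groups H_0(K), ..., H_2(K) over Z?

Fix the vertex order 1 < 2 < 3 < 4 < 5 and write every simplex with vertices in increasing order. Then dim K = 2 and the simplices of K are:

  0-simplices (5): [1], [2], [3], [4], [5]
  1-simplices (9): [1,2], [1,3], [1,4], [1,5], [2,3], [2,4], [2,5], [3,4], [3,5]
  2-simplices (6): [1,2,4], [1,2,5], [1,3,4], [1,3,5], [2,3,4], [2,3,5]

giving chain groups C_0 ≅ Z^5, C_1 ≅ Z^9, C_2 ≅ Z^6.

Boundary ∂_1: C_1 → C_0 maps an edge to its endpoints' difference, ∂[p,q] = q − p.
This gives a 5×9 integer matrix of rank 4; reducing to Smith normal form yields diagonal entries (1,1,1,1).

∂_2: C_2 → C_1 maps a triangle to the signed sum of its edges. For instance
  ∂[1,2,4] = [2,4] − [1,4] + [1,2],
  ∂[1,3,4] = [3,4] − [1,4] + [1,3].
As a 9×6 matrix over Z this has rank 5, with invariant factors (1,1,1,1,1).

From H_k ≅ ker(∂_k) / im(∂_{k+1}) we obtain:

  H_0: rank C_0 − rank ∂_1 = 5 − 4 = 1, and the invariant factors of ∂_1 are all 1, so H_0 = Z.
  H_1: rank ker ∂_1 − rank ∂_2 = (9 − 4) − 5 = 0, and the invariant factors of ∂_2 are all 1, so H_1 = 0.
  H_2: rank ker ∂_2 − rank ∂_3 = (6 − 5) − 0 = 1, and there is no ∂_3, so H_2 = Z.

H_0 = Z,  H_1 = 0,  H_2 = Z.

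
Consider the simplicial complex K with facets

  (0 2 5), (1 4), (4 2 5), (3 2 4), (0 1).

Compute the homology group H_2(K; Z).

Take the total order 0 < 1 < 2 < 3 < 4 < 5 on the vertex set. Then K (dimension 2) consists of the simplices:

  0-simplices (6): [0], [1], [2], [3], [4], [5]
  1-simplices (9): [0,1], [0,2], [0,5], [1,4], [2,3], [2,4], [2,5], [3,4], [4,5]
  2-simplices (3): [0,2,5], [2,3,4], [2,4,5]

giving chain groups C_0 ≅ Z^6, C_1 ≅ Z^9, C_2 ≅ Z^3.

Boundary ∂_1: C_1 → C_0 sends each edge [p,q] (with p < q) to q − p.
This gives a 6×9 integer matrix of rank 5; reducing to Smith normal form yields diagonal entries (1,1,1,1,1).

∂_2: C_2 → C_1 maps a triangle to the signed sum of its edges. For instance
  ∂[2,3,4] = [3,4] − [2,4] + [2,3],
  ∂[2,4,5] = [4,5] − [2,5] + [2,4].
The resulting 9×3 matrix has rank 3, and its Smith normal form has invariant factors (1,1,1).

Now H_k = ker ∂_k / im ∂_{k+1}, so:

  H_2: rank ker ∂_2 − rank ∂_3 = (3 − 3) − 0 = 0, and there is no ∂_3, so H_2 = 0.

H_2 = 0.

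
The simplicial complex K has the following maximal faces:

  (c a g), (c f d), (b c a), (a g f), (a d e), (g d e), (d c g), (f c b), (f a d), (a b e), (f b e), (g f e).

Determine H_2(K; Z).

Order the vertices as a < b < c < d < e < f < g. Listing each simplex with vertices in this order, K has dimension 2 with simplices:

  0-simplices (7): a, b, c, d, e, f, g
  1-simplices (18): ab, ac, ad, ae, af, ag, bc, be, bf, cd, cf, cg, de, df, dg, ef, eg, fg
  2-simplices (12): abc, abe, acg, ade, adf, afg, bcf, bef, cdf, cdg, deg, efg

giving chain groups C_0 ≅ Z^7, C_1 ≅ Z^18, C_2 ≅ Z^12.

The boundary map ∂_1: C_1 → C_0 maps an edge to its endpoints' difference, ∂[p,q] = q − p. For instance
  ∂cf = f − c.
The 7×18 boundary matrix has rank 6 and Smith normal form diag(1,1,1,1,1,1).

∂_2: C_2 → C_1 maps a triangle to the signed sum of its edges. For instance
  ∂cdg = dg − cg + cd,
  ∂acg = cg − ag + ac.
As a 18×12 matrix over Z this has rank 12, with invariant factors (1,1,1,1,1,1,1,1,1,1,1,2).

Reading off H_k = ker ∂_k / im ∂_{k+1}:

  H_2: rank ker ∂_2 − rank ∂_3 = (12 − 12) − 0 = 0, and there is no ∂_3, so H_2 = 0.

H_2 = 0.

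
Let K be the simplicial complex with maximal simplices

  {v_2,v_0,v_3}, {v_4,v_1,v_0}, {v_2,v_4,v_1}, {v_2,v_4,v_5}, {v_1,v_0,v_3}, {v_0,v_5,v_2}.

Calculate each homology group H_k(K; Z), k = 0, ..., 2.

K has 6 vertices, 12 edges, 6 triangles.
rank ∂_0 = 0, rank ∂_1 = 5 ⇒ b_0 = 6 − 0 − 5 = 1; all invariant factors of ∂_1 are 1 so no torsion. So H_0 = Z.
rank ∂_1 = 5, rank ∂_2 = 6 ⇒ b_1 = 12 − 5 − 6 = 1; all invariant factors of ∂_2 are 1 so no torsion. So H_1 = Z.
rank ∂_2 = 6, rank ∂_3 = 0 ⇒ b_2 = 6 − 6 − 0 = 0. So H_2 = 0.

H_0 ≅ Z,  H_1 ≅ Z,  H_2 = 0.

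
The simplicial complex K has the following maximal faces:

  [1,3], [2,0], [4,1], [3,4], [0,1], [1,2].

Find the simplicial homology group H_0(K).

H_0 = Z.

K has 5 vertices, 6 edges.
rank ∂_0 = 0, rank ∂_1 = 4 ⇒ b_0 = 5 − 0 − 4 = 1; all invariant factors of ∂_1 are 1 so no torsion. So H_0 = Z.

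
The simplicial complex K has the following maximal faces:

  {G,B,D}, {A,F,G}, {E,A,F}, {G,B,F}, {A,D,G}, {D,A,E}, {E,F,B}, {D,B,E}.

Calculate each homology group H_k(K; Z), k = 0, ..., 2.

H_0 = Z,  H_1 = 0,  H_2 = Z.

We work with the vertex ordering A < B < D < E < F < G. The simplices of K, each written with vertices in increasing order, are:

  0-simplices (6): A, B, D, E, F, G
  1-simplices (12): AD, AE, AF, AG, BD, BE, BF, BG, DE, DG, EF, FG
  2-simplices (8): ADE, ADG, AEF, AFG, BDE, BDG, BEF, BFG

so the chain groups are C_0 ≅ Z^6, C_1 ≅ Z^12, C_2 ≅ Z^8.

∂_1: C_1 → C_0 maps an edge to its endpoints' difference, ∂[p,q] = q − p. For instance
  ∂BF = F − B.
As a 6×12 matrix over Z this has rank 5, with invariant factors (1,1,1,1,1).

The boundary map ∂_2: C_2 → C_1 acts by ∂[p,q,r] = [q,r] − [p,r] + [p,q]. For instance
  ∂BDG = DG − BG + BD,
  ∂BDE = DE − BE + BD.
The 12×8 boundary matrix has rank 7 and Smith normal form diag(1,1,1,1,1,1,1).

From H_k ≅ ker(∂_k) / im(∂_{k+1}) we obtain:

  H_0: rank C_0 − rank ∂_1 = 6 − 5 = 1, and the invariant factors of ∂_1 are all 1, so H_0 ≅ Z.
  H_1: rank ker ∂_1 − rank ∂_2 = (12 − 5) − 7 = 0, and the invariant factors of ∂_2 are all 1, so H_1 ≅ 0.
  H_2: rank ker ∂_2 − rank ∂_3 = (8 − 7) − 0 = 1, and there is no ∂_3, so H_2 ≅ Z.

(K is a triangulation of the 2-sphere S^2.)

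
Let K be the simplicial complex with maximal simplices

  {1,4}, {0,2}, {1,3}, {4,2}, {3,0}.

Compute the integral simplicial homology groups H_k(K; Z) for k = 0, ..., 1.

Fix the vertex order 0 < 1 < 2 < 3 < 4 and write every simplex with vertices in increasing order. Then dim K = 1 and the simplices of K are:

  0-simplices (5): [0], [1], [2], [3], [4]
  1-simplices (5): [0,2], [0,3], [1,3], [1,4], [2,4]

Hence C_0 ≅ Z^5, C_1 ≅ Z^5.

Boundary ∂_1: C_1 → C_0 is given by ∂[p,q] = [q] − [p].
As a 5×5 matrix over Z this has rank 4, with invariant factors (1,1,1,1).

Now H_k = ker ∂_k / im ∂_{k+1}, so:

  H_0: rank C_0 − rank ∂_1 = 5 − 4 = 1, and the invariant factors of ∂_1 are all 1, so H_0 = Z.
  H_1: rank ker ∂_1 − rank ∂_2 = (5 − 4) − 0 = 1, and there is no ∂_2, so H_1 = Z.

H_0 = Z,  H_1 = Z.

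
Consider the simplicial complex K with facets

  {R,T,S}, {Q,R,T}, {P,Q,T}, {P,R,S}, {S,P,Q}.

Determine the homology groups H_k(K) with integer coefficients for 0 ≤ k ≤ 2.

H_0 = Z,  H_1 = Z,  H_2 = 0.

Order the vertices as P < Q < R < S < T. Listing each simplex with vertices in this order, K has dimension 2 with simplices:

  0-simplices (5): P, Q, R, S, T
  1-simplices (10): PQ, PR, PS, PT, QR, QS, QT, RS, RT, ST
  2-simplices (5): PQS, PQT, PRS, QRT, RST

Hence C_0 ≅ Z^5, C_1 ≅ Z^10, C_2 ≅ Z^5.

∂_1: C_1 → C_0 maps an edge to its endpoints' difference, ∂[p,q] = q − p. For instance
  ∂RS = S − R.
The 5×10 boundary matrix has rank 4 and Smith normal form diag(1,1,1,1).

The boundary map ∂_2: C_2 → C_1 sends each 2-simplex [p,q,r] to [q,r] − [p,r] + [p,q]. For instance
  ∂PQT = QT − PT + PQ,
  ∂RST = ST − RT + RS.
The 10×5 boundary matrix has rank 5 and Smith normal form diag(1,1,1,1,1).

Reading off H_k = ker ∂_k / im ∂_{k+1}:

  H_0: rank C_0 − rank ∂_1 = 5 − 4 = 1, and the invariant factors of ∂_1 are all 1, so H_0 ≅ Z.
  H_1: rank ker ∂_1 − rank ∂_2 = (10 − 4) − 5 = 1, and the invariant factors of ∂_2 are all 1, so H_1 ≅ Z.
  H_2: rank ker ∂_2 − rank ∂_3 = (5 − 5) − 0 = 0, and there is no ∂_3, so H_2 ≅ 0.

As a check, the Euler characteristic is 5 − 10 + 5 = 0, which agrees with 1 − 1 + 0 = 0.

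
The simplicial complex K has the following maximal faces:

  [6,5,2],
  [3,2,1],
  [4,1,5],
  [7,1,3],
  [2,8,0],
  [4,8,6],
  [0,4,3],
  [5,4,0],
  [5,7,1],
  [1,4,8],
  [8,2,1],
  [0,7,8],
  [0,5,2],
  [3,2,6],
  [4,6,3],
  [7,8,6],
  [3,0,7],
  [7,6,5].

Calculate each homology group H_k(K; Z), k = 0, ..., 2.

H_0 ≅ Z,  H_1 ≅ Z^2,  H_2 ≅ Z.

Fix the vertex order 0 < 1 < 2 < 3 < 4 < 5 < 6 < 7 < 8 and write every simplex with vertices in increasing order. Then dim K = 2 and the simplices of K are:

  0-simplices (9): [0], [1], [2], [3], [4], [5], [6], [7], [8]
  1-simplices (27): (27 of them)
  2-simplices (18): [0,2,5], [0,2,8], [0,3,4], [0,3,7], [0,4,5], [0,7,8], [1,2,3], [1,2,8], [1,3,7], [1,4,5], [1,4,8], [1,5,7], [2,3,6], [2,5,6], [3,4,6], [4,6,8], [5,6,7], [6,7,8]

Hence C_0 ≅ Z^9, C_1 ≅ Z^27, C_2 ≅ Z^18.

Boundary ∂_1: C_1 → C_0 is given by ∂[p,q] = [q] − [p]. For instance
  ∂[4,5] = [5] − [4].
This gives a 9×27 integer matrix of rank 8; reducing to Smith normal form yields diagonal entries (1,1,1,1,1,1,1,1).

∂_2: C_2 → C_1 sends each 2-simplex [p,q,r] to [q,r] − [p,r] + [p,q]. For instance
  ∂[4,6,8] = [6,8] − [4,8] + [4,6],
  ∂[0,2,5] = [2,5] − [0,5] + [0,2].
This gives a 27×18 integer matrix of rank 17; reducing to Smith normal form yields diagonal entries (1,1,1,1,1,1,1,1,1,1,1,1,1,1,1,1,1).

From H_k ≅ ker(∂_k) / im(∂_{k+1}) we obtain:

  H_0: rank C_0 − rank ∂_1 = 9 − 8 = 1, and the invariant factors of ∂_1 are all 1, so H_0 = Z.
  H_1: rank ker ∂_1 − rank ∂_2 = (27 − 8) − 17 = 2, and the invariant factors of ∂_2 are all 1, so H_1 = Z^2.
  H_2: rank ker ∂_2 − rank ∂_3 = (18 − 17) − 0 = 1, and there is no ∂_3, so H_2 = Z.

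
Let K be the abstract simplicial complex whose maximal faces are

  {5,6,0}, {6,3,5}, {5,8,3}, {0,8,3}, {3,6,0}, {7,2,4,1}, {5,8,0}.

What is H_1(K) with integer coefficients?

Fix the vertex order 0 < 1 < 2 < 3 < 4 < 5 < 6 < 7 < 8 and write every simplex with vertices in increasing order. Then dim K = 3 and the simplices of K are:

  0-simplices (9): [0], [1], [2], [3], [4], [5], [6], [7], [8]
  1-simplices (15): [0,3], [0,5], [0,6], [0,8], [1,2], [1,4], [1,7], [2,4], [2,7], [3,5], [3,6], [3,8], [4,7], [5,6], [5,8]
  2-simplices (10): [0,3,6], [0,3,8], [0,5,6], [0,5,8], [1,2,4], [1,2,7], [1,4,7], [2,4,7], [3,5,6], [3,5,8]
  3-simplices (1): [1,2,4,7]

Hence C_0 ≅ Z^9, C_1 ≅ Z^15, C_2 ≅ Z^10, C_3 ≅ Z^1.

Boundary ∂_1: C_1 → C_0 is given by ∂[p,q] = [q] − [p]. For instance
  ∂[5,8] = [8] − [5].
The 9×15 boundary matrix has rank 7 and Smith normal form diag(1,1,1,1,1,1,1).

Boundary ∂_2: C_2 → C_1 sends each 2-simplex [p,q,r] to [q,r] − [p,r] + [p,q]. For instance
  ∂[2,4,7] = [4,7] − [2,7] + [2,4],
  ∂[1,2,4] = [2,4] − [1,4] + [1,2].
As a 15×10 matrix over Z this has rank 8, with invariant factors (1,1,1,1,1,1,1,1).

Boundary ∂_3: C_3 → C_2 sends each 3-simplex σ to the alternating sum Σ_i (−1)^i (σ with its i-th vertex removed). For instance
  ∂[1,2,4,7] = [2,4,7] − [1,4,7] + [1,2,7] − [1,2,4].
The resulting 10×1 matrix has rank 1, and its Smith normal form has invariant factors (1).

Now H_k = ker ∂_k / im ∂_{k+1}, so:

  H_1: rank ker ∂_1 − rank ∂_2 = (15 − 7) − 8 = 0, and the invariant factors of ∂_2 are all 1, so H_1 = 0.

H_1 ≅ 0.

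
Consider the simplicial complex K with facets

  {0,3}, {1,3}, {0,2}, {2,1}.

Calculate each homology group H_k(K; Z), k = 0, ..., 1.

H_0 = Z,  H_1 = Z.

Fix the vertex order 0 < 1 < 2 < 3 and write every simplex with vertices in increasing order. Then dim K = 1 and the simplices of K are:

  0-simplices (4): [0], [1], [2], [3]
  1-simplices (4): [0,2], [0,3], [1,2], [1,3]

giving chain groups C_0 ≅ Z^4, C_1 ≅ Z^4.

The boundary map ∂_1: C_1 → C_0 is given by ∂[p,q] = [q] − [p].
This gives a 4×4 integer matrix of rank 3; reducing to Smith normal form yields diagonal entries (1,1,1).

Reading off H_k = ker ∂_k / im ∂_{k+1}:

  H_0: rank C_0 − rank ∂_1 = 4 − 3 = 1, and the invariant factors of ∂_1 are all 1, so H_0 = Z.
  H_1: rank ker ∂_1 − rank ∂_2 = (4 − 3) − 0 = 1, and there is no ∂_2, so H_1 = Z.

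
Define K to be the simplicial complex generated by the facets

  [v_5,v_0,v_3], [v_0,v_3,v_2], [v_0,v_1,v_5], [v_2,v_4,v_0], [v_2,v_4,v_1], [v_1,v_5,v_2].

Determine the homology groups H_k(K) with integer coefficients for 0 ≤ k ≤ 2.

K has 6 vertices, 12 edges, 6 triangles.
rank ∂_0 = 0, rank ∂_1 = 5 ⇒ b_0 = 6 − 0 − 5 = 1; all invariant factors of ∂_1 are 1 so no torsion. So H_0 ≅ Z.
rank ∂_1 = 5, rank ∂_2 = 6 ⇒ b_1 = 12 − 5 − 6 = 1; all invariant factors of ∂_2 are 1 so no torsion. So H_1 ≅ Z.
rank ∂_2 = 6, rank ∂_3 = 0 ⇒ b_2 = 6 − 6 − 0 = 0. So H_2 ≅ 0.

H_0 ≅ Z,  H_1 ≅ Z,  H_2 = 0.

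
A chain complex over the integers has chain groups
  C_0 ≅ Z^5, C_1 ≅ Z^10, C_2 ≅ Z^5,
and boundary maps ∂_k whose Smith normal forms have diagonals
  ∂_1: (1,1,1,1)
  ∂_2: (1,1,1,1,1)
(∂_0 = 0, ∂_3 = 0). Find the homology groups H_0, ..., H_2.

H_0 = Z,  H_1 = Z,  H_2 = 0.

H_0: b_0 = 5 − 0 − 4 = 1; torsion from ∂_1 factors > 1: none. So H_0 = Z.
H_1: b_1 = 10 − 4 − 5 = 1; torsion from ∂_2 factors > 1: none. So H_1 = Z.
H_2: b_2 = 5 − 5 − 0 = 0; torsion from ∂_3 factors > 1: none. So H_2 = 0.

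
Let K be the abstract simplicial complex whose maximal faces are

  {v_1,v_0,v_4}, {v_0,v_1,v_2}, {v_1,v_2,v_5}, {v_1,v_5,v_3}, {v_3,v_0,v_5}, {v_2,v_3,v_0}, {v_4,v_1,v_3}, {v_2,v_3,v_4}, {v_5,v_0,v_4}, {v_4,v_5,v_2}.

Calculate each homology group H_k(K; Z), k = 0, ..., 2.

Order the vertices as v_0 < v_1 < v_2 < v_3 < v_4 < v_5. Listing each simplex with vertices in this order, K has dimension 2 with simplices:

  0-simplices (6): [v_0], [v_1], [v_2], [v_3], [v_4], [v_5]
  1-simplices (15): (15 of them)
  2-simplices (10): [v_0,v_1,v_2], [v_0,v_1,v_4], [v_0,v_2,v_3], [v_0,v_3,v_5], [v_0,v_4,v_5], [v_1,v_2,v_5], [v_1,v_3,v_4], [v_1,v_3,v_5], [v_2,v_3,v_4], [v_2,v_4,v_5]

so the chain groups are C_0 ≅ Z^6, C_1 ≅ Z^15, C_2 ≅ Z^10.

∂_1: C_1 → C_0 sends each edge [p,q] (with p < q) to q − p. For instance
  ∂[v_1,v_5] = [v_5] − [v_1].
The 6×15 boundary matrix has rank 5 and Smith normal form diag(1,1,1,1,1).

The boundary map ∂_2: C_2 → C_1 maps a triangle to the signed sum of its edges. For instance
  ∂[v_2,v_3,v_4] = [v_3,v_4] − [v_2,v_4] + [v_2,v_3],
  ∂[v_1,v_3,v_5] = [v_3,v_5] − [v_1,v_5] + [v_1,v_3].
The 15×10 boundary matrix has rank 10 and Smith normal form diag(1,1,1,1,1,1,1,1,1,2).

Computing H_k = (kernel of ∂_k) / (image of ∂_{k+1}):

  H_0: rank C_0 − rank ∂_1 = 6 − 5 = 1, and the invariant factors of ∂_1 are all 1, so H_0 ≅ Z.
  H_1: rank ker ∂_1 − rank ∂_2 = (15 − 5) − 10 = 0, and ∂_2 has invariant factor 2 > 1, so H_1 ≅ Z/2Z.
  H_2: rank ker ∂_2 − rank ∂_3 = (10 − 10) − 0 = 0, and there is no ∂_3, so H_2 ≅ 0.

H_0 ≅ Z,  H_1 ≅ Z/2Z,  H_2 = 0.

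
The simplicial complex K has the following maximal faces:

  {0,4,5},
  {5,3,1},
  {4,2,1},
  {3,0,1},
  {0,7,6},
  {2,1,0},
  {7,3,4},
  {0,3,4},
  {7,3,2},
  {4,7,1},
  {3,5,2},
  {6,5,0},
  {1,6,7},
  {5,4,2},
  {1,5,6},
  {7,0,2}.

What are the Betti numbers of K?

We work with the vertex ordering 0 < 1 < 2 < 3 < 4 < 5 < 6 < 7. The simplices of K, each written with vertices in increasing order, are:

  0-simplices (8): [0], [1], [2], [3], [4], [5], [6], [7]
  1-simplices (24): (24 of them)
  2-simplices (16): [0,1,2], [0,1,3], [0,2,7], [0,3,4], [0,4,5], [0,5,6], [0,6,7], [1,2,4], [1,3,5], [1,4,7], [1,5,6], [1,6,7], [2,3,5], [2,3,7], [2,4,5], [3,4,7]

giving chain groups C_0 ≅ Z^8, C_1 ≅ Z^24, C_2 ≅ Z^16.

The boundary map ∂_1: C_1 → C_0 sends each edge [p,q] (with p < q) to q − p.
The resulting 8×24 matrix has rank 7, and its Smith normal form has invariant factors (1,1,1,1,1,1,1).

The boundary map ∂_2: C_2 → C_1 acts by ∂[p,q,r] = [q,r] − [p,r] + [p,q]. For instance
  ∂[2,3,7] = [3,7] − [2,7] + [2,3],
  ∂[1,5,6] = [5,6] − [1,6] + [1,5].
As a 24×16 matrix over Z this has rank 15, with invariant factors (1,1,1,1,1,1,1,1,1,1,1,1,1,1,1).

Computing H_k = (kernel of ∂_k) / (image of ∂_{k+1}):

  H_0: rank C_0 − rank ∂_1 = 8 − 7 = 1, and the invariant factors of ∂_1 are all 1, so H_0 ≅ Z.
  H_1: rank ker ∂_1 − rank ∂_2 = (24 − 7) − 15 = 2, and the invariant factors of ∂_2 are all 1, so H_1 ≅ Z^2.
  H_2: rank ker ∂_2 − rank ∂_3 = (16 − 15) − 0 = 1, and there is no ∂_3, so H_2 ≅ Z.

As a check, the Euler characteristic is 8 − 24 + 16 = 0, which agrees with 1 − 2 + 1 = 0.

Hence the Betti numbers are b_0 = 1, b_1 = 2, b_2 = 1.

b_0 = 1, b_1 = 2, b_2 = 1.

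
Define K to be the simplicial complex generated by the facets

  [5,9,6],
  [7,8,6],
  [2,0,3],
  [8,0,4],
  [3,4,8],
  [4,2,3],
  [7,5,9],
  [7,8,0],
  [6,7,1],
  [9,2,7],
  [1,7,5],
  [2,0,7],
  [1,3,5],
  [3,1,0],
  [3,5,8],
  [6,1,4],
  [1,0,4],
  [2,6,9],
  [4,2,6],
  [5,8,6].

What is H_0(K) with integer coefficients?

H_0 ≅ Z.

Order the vertices as 0 < 1 < 2 < 3 < 4 < 5 < 6 < 7 < 8 < 9. Listing each simplex with vertices in this order, K has dimension 2 with simplices:

  0-simplices (10): [0], [1], [2], [3], [4], [5], [6], [7], [8], [9]
  1-simplices (30): (30 of them)
  2-simplices (20): (20 of them)

giving chain groups C_0 ≅ Z^10, C_1 ≅ Z^30, C_2 ≅ Z^20.

∂_1: C_1 → C_0 is given by ∂[p,q] = [q] − [p]. For instance
  ∂[5,8] = [8] − [5].
This gives a 10×30 integer matrix of rank 9; reducing to Smith normal form yields diagonal entries (1,1,1,1,1,1,1,1,1).

∂_2: C_2 → C_1 sends each 2-simplex [p,q,r] to [q,r] − [p,r] + [p,q]. For instance
  ∂[0,1,4] = [1,4] − [0,4] + [0,1],
  ∂[2,3,4] = [3,4] − [2,4] + [2,3].
As a 30×20 matrix over Z this has rank 20, with invariant factors (1,1,1,1,1,1,1,1,1,1,1,1,1,1,1,1,1,1,1,2).

Computing H_k = (kernel of ∂_k) / (image of ∂_{k+1}):

  H_0: rank C_0 − rank ∂_1 = 10 − 9 = 1, and the invariant factors of ∂_1 are all 1, so H_0 = Z.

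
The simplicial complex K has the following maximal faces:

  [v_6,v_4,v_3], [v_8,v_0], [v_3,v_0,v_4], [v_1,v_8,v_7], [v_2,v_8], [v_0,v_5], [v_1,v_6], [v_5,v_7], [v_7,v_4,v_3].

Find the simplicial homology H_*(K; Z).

K has 9 vertices, 15 edges, 4 triangles.
rank ∂_0 = 0, rank ∂_1 = 8 ⇒ b_0 = 9 − 0 − 8 = 1; all invariant factors of ∂_1 are 1 so no torsion. So H_0 = Z.
rank ∂_1 = 8, rank ∂_2 = 4 ⇒ b_1 = 15 − 8 − 4 = 3; all invariant factors of ∂_2 are 1 so no torsion. So H_1 = Z^3.
rank ∂_2 = 4, rank ∂_3 = 0 ⇒ b_2 = 4 − 4 − 0 = 0. So H_2 = 0.

H_0 = Z,  H_1 = Z^3,  H_2 = 0.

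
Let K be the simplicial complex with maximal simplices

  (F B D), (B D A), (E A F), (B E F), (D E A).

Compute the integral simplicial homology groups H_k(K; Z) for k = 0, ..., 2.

Order the vertices as A < B < D < E < F. Listing each simplex with vertices in this order, K has dimension 2 with simplices:

  0-simplices (5): A, B, D, E, F
  1-simplices (10): AB, AD, AE, AF, BD, BE, BF, DE, DF, EF
  2-simplices (5): ABD, ADE, AEF, BDF, BEF

giving chain groups C_0 ≅ Z^5, C_1 ≅ Z^10, C_2 ≅ Z^5.

Boundary ∂_1: C_1 → C_0 sends each edge [p,q] (with p < q) to q − p. For instance
  ∂BE = E − B.
The resulting 5×10 matrix has rank 4, and its Smith normal form has invariant factors (1,1,1,1).

The boundary map ∂_2: C_2 → C_1 acts by ∂[p,q,r] = [q,r] − [p,r] + [p,q]. For instance
  ∂ADE = DE − AE + AD,
  ∂BDF = DF − BF + BD.
As a 10×5 matrix over Z this has rank 5, with invariant factors (1,1,1,1,1).

Computing H_k = (kernel of ∂_k) / (image of ∂_{k+1}):

  H_0: rank C_0 − rank ∂_1 = 5 − 4 = 1, and the invariant factors of ∂_1 are all 1, so H_0 ≅ Z.
  H_1: rank ker ∂_1 − rank ∂_2 = (10 − 4) − 5 = 1, and the invariant factors of ∂_2 are all 1, so H_1 ≅ Z.
  H_2: rank ker ∂_2 − rank ∂_3 = (5 − 5) − 0 = 0, and there is no ∂_3, so H_2 ≅ 0.

H_0 ≅ Z,  H_1 ≅ Z,  H_2 = 0.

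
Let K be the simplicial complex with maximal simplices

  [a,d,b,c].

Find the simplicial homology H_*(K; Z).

Order the vertices as a < b < c < d. Listing each simplex with vertices in this order, K has dimension 3 with simplices:

  0-simplices (4): a, b, c, d
  1-simplices (6): ab, ac, ad, bc, bd, cd
  2-simplices (4): abc, abd, acd, bcd
  3-simplices (1): abcd

Hence C_0 ≅ Z^4, C_1 ≅ Z^6, C_2 ≅ Z^4, C_3 ≅ Z^1.

Boundary ∂_1: C_1 → C_0 sends each edge [p,q] (with p < q) to q − p. For instance
  ∂ad = d − a.
The resulting 4×6 matrix has rank 3, and its Smith normal form has invariant factors (1,1,1).

Boundary ∂_2: C_2 → C_1 sends each 2-simplex [p,q,r] to [q,r] − [p,r] + [p,q]. For instance
  ∂acd = cd − ad + ac,
  ∂abc = bc − ac + ab.
The 6×4 boundary matrix has rank 3 and Smith normal form diag(1,1,1).

Boundary ∂_3: C_3 → C_2 sends each 3-simplex σ to the alternating sum Σ_i (−1)^i (σ with its i-th vertex removed). For instance
  ∂abcd = bcd − acd + abd − abc.
As a 4×1 matrix over Z this has rank 1, with invariant factors (1).

Reading off H_k = ker ∂_k / im ∂_{k+1}:

  H_0: rank C_0 − rank ∂_1 = 4 − 3 = 1, and the invariant factors of ∂_1 are all 1, so H_0 ≅ Z.
  H_1: rank ker ∂_1 − rank ∂_2 = (6 − 3) − 3 = 0, and the invariant factors of ∂_2 are all 1, so H_1 ≅ 0.
  H_2: rank ker ∂_2 − rank ∂_3 = (4 − 3) − 1 = 0, and the invariant factors of ∂_3 are all 1, so H_2 ≅ 0.
  H_3: rank ker ∂_3 − rank ∂_4 = (1 − 1) − 0 = 0, and there is no ∂_4, so H_3 ≅ 0.

H_0 = Z,  H_1 = 0,  H_2 = 0,  H_3 = 0.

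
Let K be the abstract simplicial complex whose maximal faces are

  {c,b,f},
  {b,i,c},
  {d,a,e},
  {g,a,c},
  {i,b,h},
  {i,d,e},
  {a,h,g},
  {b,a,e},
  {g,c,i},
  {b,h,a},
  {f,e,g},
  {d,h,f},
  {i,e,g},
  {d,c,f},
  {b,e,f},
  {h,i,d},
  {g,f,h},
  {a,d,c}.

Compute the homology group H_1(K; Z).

H_1 = Z^2.

We work with the vertex ordering a < b < c < d < e < f < g < h < i. The simplices of K, each written with vertices in increasing order, are:

  0-simplices (9): a, b, c, d, e, f, g, h, i
  1-simplices (27): ab, ac, ad, ae, ag, ah, bc, be, bf, bh, bi, cd, cf, cg, ci, de, df, dh, di, ef, eg, ei, fg, fh, gh, gi, hi
  2-simplices (18): abe, abh, acd, acg, ade, agh, bcf, bci, bef, bhi, cdf, cgi, dei, dfh, dhi, efg, egi, fgh

Hence C_0 ≅ Z^9, C_1 ≅ Z^27, C_2 ≅ Z^18.

∂_1: C_1 → C_0 is given by ∂[p,q] = [q] − [p].
This gives a 9×27 integer matrix of rank 8; reducing to Smith normal form yields diagonal entries (1,1,1,1,1,1,1,1).

Boundary ∂_2: C_2 → C_1 acts by ∂[p,q,r] = [q,r] − [p,r] + [p,q]. For instance
  ∂bef = ef − bf + be,
  ∂agh = gh − ah + ag.
The 27×18 boundary matrix has rank 17 and Smith normal form diag(1,1,1,1,1,1,1,1,1,1,1,1,1,1,1,1,1).

Now H_k = ker ∂_k / im ∂_{k+1}, so:

  H_1: rank ker ∂_1 − rank ∂_2 = (27 − 8) − 17 = 2, and the invariant factors of ∂_2 are all 1, so H_1 = Z^2.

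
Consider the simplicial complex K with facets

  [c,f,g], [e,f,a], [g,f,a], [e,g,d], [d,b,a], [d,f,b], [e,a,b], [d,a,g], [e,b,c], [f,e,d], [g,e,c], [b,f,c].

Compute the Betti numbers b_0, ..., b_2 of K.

b_0 = 1, b_1 = 0, b_2 = 0.

Order the vertices as a < b < c < d < e < f < g. Listing each simplex with vertices in this order, K has dimension 2 with simplices:

  0-simplices (7): a, b, c, d, e, f, g
  1-simplices (18): ab, ad, ae, af, ag, bc, bd, be, bf, ce, cf, cg, de, df, dg, ef, eg, fg
  2-simplices (12): abd, abe, adg, aef, afg, bce, bcf, bdf, ceg, cfg, def, deg

so the chain groups are C_0 ≅ Z^7, C_1 ≅ Z^18, C_2 ≅ Z^12.

The boundary map ∂_1: C_1 → C_0 sends each edge [p,q] (with p < q) to q − p.
The resulting 7×18 matrix has rank 6, and its Smith normal form has invariant factors (1,1,1,1,1,1).

Boundary ∂_2: C_2 → C_1 acts by ∂[p,q,r] = [q,r] − [p,r] + [p,q]. For instance
  ∂cfg = fg − cg + cf,
  ∂def = ef − df + de.
This gives a 18×12 integer matrix of rank 12; reducing to Smith normal form yields diagonal entries (1,1,1,1,1,1,1,1,1,1,1,2).

Now H_k = ker ∂_k / im ∂_{k+1}, so:

  H_0: rank C_0 − rank ∂_1 = 7 − 6 = 1, and the invariant factors of ∂_1 are all 1, so H_0 = Z.
  H_1: rank ker ∂_1 − rank ∂_2 = (18 − 6) − 12 = 0, and ∂_2 has invariant factor 2 > 1, so H_1 = Z/2.
  H_2: rank ker ∂_2 − rank ∂_3 = (12 − 12) − 0 = 0, and there is no ∂_3, so H_2 = 0.

Hence the Betti numbers are b_0 = 1, b_1 = 0, b_2 = 0.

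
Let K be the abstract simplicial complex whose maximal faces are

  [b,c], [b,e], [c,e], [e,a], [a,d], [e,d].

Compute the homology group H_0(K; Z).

H_0 = Z.

Fix the vertex order a < b < c < d < e and write every simplex with vertices in increasing order. Then dim K = 1 and the simplices of K are:

  0-simplices (5): a, b, c, d, e
  1-simplices (6): ad, ae, bc, be, ce, de

so the chain groups are C_0 ≅ Z^5, C_1 ≅ Z^6.

∂_1: C_1 → C_0 is given by ∂[p,q] = [q] − [p].
The 5×6 boundary matrix has rank 4 and Smith normal form diag(1,1,1,1).

Now H_k = ker ∂_k / im ∂_{k+1}, so:

  H_0: rank C_0 − rank ∂_1 = 5 − 4 = 1, and the invariant factors of ∂_1 are all 1, so H_0 = Z.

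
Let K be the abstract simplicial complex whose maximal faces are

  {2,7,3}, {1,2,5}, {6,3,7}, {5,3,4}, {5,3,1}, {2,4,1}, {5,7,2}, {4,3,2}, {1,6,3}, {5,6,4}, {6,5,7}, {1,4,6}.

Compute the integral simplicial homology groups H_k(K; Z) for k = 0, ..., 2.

We work with the vertex ordering 1 < 2 < 3 < 4 < 5 < 6 < 7. The simplices of K, each written with vertices in increasing order, are:

  0-simplices (7): [1], [2], [3], [4], [5], [6], [7]
  1-simplices (18): [1,2], [1,3], [1,4], [1,5], [1,6], [2,3], [2,4], [2,5], [2,7], [3,4], [3,5], [3,6], [3,7], [4,5], [4,6], [5,6], [5,7], [6,7]
  2-simplices (12): [1,2,4], [1,2,5], [1,3,5], [1,3,6], [1,4,6], [2,3,4], [2,3,7], [2,5,7], [3,4,5], [3,6,7], [4,5,6], [5,6,7]

so the chain groups are C_0 ≅ Z^7, C_1 ≅ Z^18, C_2 ≅ Z^12.

Boundary ∂_1: C_1 → C_0 is given by ∂[p,q] = [q] − [p]. For instance
  ∂[2,3] = [3] − [2].
The resulting 7×18 matrix has rank 6, and its Smith normal form has invariant factors (1,1,1,1,1,1).

Boundary ∂_2: C_2 → C_1 sends each 2-simplex [p,q,r] to [q,r] − [p,r] + [p,q]. For instance
  ∂[2,3,7] = [3,7] − [2,7] + [2,3],
  ∂[3,6,7] = [6,7] − [3,7] + [3,6].
This gives a 18×12 integer matrix of rank 12; reducing to Smith normal form yields diagonal entries (1,1,1,1,1,1,1,1,1,1,1,2).

Now H_k = ker ∂_k / im ∂_{k+1}, so:

  H_0: rank C_0 − rank ∂_1 = 7 − 6 = 1, and the invariant factors of ∂_1 are all 1, so H_0 = Z.
  H_1: rank ker ∂_1 − rank ∂_2 = (18 − 6) − 12 = 0, and ∂_2 has invariant factor 2 > 1, so H_1 = Z/2.
  H_2: rank ker ∂_2 − rank ∂_3 = (12 − 12) − 0 = 0, and there is no ∂_3, so H_2 = 0.

As a check, the Euler characteristic is 7 − 18 + 12 = 1, which agrees with 1 − 0 + 0 = 1.
(K is a triangulation of the real projective plane RP^2.)

H_0 = Z,  H_1 = Z/2,  H_2 = 0.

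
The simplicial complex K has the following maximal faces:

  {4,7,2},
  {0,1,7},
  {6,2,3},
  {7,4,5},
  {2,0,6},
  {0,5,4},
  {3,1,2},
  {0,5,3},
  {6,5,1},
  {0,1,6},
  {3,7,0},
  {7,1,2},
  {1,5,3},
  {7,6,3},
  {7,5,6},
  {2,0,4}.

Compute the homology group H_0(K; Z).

H_0 = Z.

We work with the vertex ordering 0 < 1 < 2 < 3 < 4 < 5 < 6 < 7. The simplices of K, each written with vertices in increasing order, are:

  0-simplices (8): [0], [1], [2], [3], [4], [5], [6], [7]
  1-simplices (24): (24 of them)
  2-simplices (16): [0,1,6], [0,1,7], [0,2,4], [0,2,6], [0,3,5], [0,3,7], [0,4,5], [1,2,3], [1,2,7], [1,3,5], [1,5,6], [2,3,6], [2,4,7], [3,6,7], [4,5,7], [5,6,7]

Hence C_0 ≅ Z^8, C_1 ≅ Z^24, C_2 ≅ Z^16.

∂_1: C_1 → C_0 is given by ∂[p,q] = [q] − [p]. For instance
  ∂[2,3] = [3] − [2].
The 8×24 boundary matrix has rank 7 and Smith normal form diag(1,1,1,1,1,1,1).

∂_2: C_2 → C_1 maps a triangle to the signed sum of its edges. For instance
  ∂[2,4,7] = [4,7] − [2,7] + [2,4],
  ∂[1,2,3] = [2,3] − [1,3] + [1,2].
This gives a 24×16 integer matrix of rank 15; reducing to Smith normal form yields diagonal entries (1,1,1,1,1,1,1,1,1,1,1,1,1,1,1).

Computing H_k = (kernel of ∂_k) / (image of ∂_{k+1}):

  H_0: rank C_0 − rank ∂_1 = 8 − 7 = 1, and the invariant factors of ∂_1 are all 1, so H_0 = Z.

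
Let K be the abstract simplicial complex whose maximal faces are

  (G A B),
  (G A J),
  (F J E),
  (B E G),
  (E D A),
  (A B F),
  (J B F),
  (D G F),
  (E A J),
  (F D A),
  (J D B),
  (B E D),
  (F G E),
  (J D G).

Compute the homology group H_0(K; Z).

H_0 ≅ Z.

Fix the vertex order A < B < D < E < F < G < J and write every simplex with vertices in increasing order. Then dim K = 2 and the simplices of K are:

  0-simplices (7): A, B, D, E, F, G, J
  1-simplices (21): AB, AD, AE, AF, AG, AJ, BD, BE, BF, BG, BJ, DE, DF, DG, DJ, EF, EG, EJ, FG, FJ, GJ
  2-simplices (14): ABF, ABG, ADE, ADF, AEJ, AGJ, BDE, BDJ, BEG, BFJ, DFG, DGJ, EFG, EFJ

so the chain groups are C_0 ≅ Z^7, C_1 ≅ Z^21, C_2 ≅ Z^14.

Boundary ∂_1: C_1 → C_0 sends each edge [p,q] (with p < q) to q − p.
As a 7×21 matrix over Z this has rank 6, with invariant factors (1,1,1,1,1,1).

The boundary map ∂_2: C_2 → C_1 sends each 2-simplex [p,q,r] to [q,r] − [p,r] + [p,q]. For instance
  ∂ADF = DF − AF + AD,
  ∂BEG = EG − BG + BE.
The resulting 21×14 matrix has rank 13, and its Smith normal form has invariant factors (1,1,1,1,1,1,1,1,1,1,1,1,1).

Computing H_k = (kernel of ∂_k) / (image of ∂_{k+1}):

  H_0: rank C_0 − rank ∂_1 = 7 − 6 = 1, and the invariant factors of ∂_1 are all 1, so H_0 = Z.

(K is a triangulation of the torus T^2.)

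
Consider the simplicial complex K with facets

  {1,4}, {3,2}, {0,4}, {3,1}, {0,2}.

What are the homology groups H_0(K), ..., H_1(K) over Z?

H_0 = Z,  H_1 = Z.

We work with the vertex ordering 0 < 1 < 2 < 3 < 4. The simplices of K, each written with vertices in increasing order, are:

  0-simplices (5): [0], [1], [2], [3], [4]
  1-simplices (5): [0,2], [0,4], [1,3], [1,4], [2,3]

Hence C_0 ≅ Z^5, C_1 ≅ Z^5.

∂_1: C_1 → C_0 sends each edge [p,q] (with p < q) to q − p.
The 5×5 boundary matrix has rank 4 and Smith normal form diag(1,1,1,1).

Computing H_k = (kernel of ∂_k) / (image of ∂_{k+1}):

  H_0: rank C_0 − rank ∂_1 = 5 − 4 = 1, and the invariant factors of ∂_1 are all 1, so H_0 ≅ Z.
  H_1: rank ker ∂_1 − rank ∂_2 = (5 − 4) − 0 = 1, and there is no ∂_2, so H_1 ≅ Z.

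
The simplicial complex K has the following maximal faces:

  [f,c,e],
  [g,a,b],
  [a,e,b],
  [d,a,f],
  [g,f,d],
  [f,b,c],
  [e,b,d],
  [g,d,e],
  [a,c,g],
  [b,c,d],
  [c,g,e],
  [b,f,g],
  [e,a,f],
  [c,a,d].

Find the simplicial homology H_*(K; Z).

K has 7 vertices, 21 edges, 14 triangles.
rank ∂_0 = 0, rank ∂_1 = 6 ⇒ b_0 = 7 − 0 − 6 = 1; all invariant factors of ∂_1 are 1 so no torsion. So H_0 ≅ Z.
rank ∂_1 = 6, rank ∂_2 = 13 ⇒ b_1 = 21 − 6 − 13 = 2; all invariant factors of ∂_2 are 1 so no torsion. So H_1 ≅ Z^2.
rank ∂_2 = 13, rank ∂_3 = 0 ⇒ b_2 = 14 − 13 − 0 = 1. So H_2 ≅ Z.

H_0 = Z,  H_1 = Z^2,  H_2 = Z.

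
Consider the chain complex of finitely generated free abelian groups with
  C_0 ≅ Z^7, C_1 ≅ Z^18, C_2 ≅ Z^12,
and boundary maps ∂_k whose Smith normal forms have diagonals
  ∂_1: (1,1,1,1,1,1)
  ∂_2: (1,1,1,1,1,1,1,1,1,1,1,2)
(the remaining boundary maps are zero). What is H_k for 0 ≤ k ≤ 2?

H_0: b_0 = 7 − 0 − 6 = 1; torsion from ∂_1 factors > 1: none. So H_0 ≅ Z.
H_1: b_1 = 18 − 6 − 12 = 0; torsion from ∂_2 factors > 1: [2]. So H_1 ≅ Z/2.
H_2: b_2 = 12 − 12 − 0 = 0; torsion from ∂_3 factors > 1: none. So H_2 ≅ 0.

H_0 ≅ Z,  H_1 ≅ Z/2,  H_2 = 0.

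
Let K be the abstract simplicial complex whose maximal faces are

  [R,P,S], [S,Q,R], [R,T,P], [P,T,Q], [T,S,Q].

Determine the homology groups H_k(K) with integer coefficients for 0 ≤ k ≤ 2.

H_0 ≅ Z,  H_1 ≅ Z,  H_2 = 0.

Fix the vertex order P < Q < R < S < T and write every simplex with vertices in increasing order. Then dim K = 2 and the simplices of K are:

  0-simplices (5): P, Q, R, S, T
  1-simplices (10): PQ, PR, PS, PT, QR, QS, QT, RS, RT, ST
  2-simplices (5): PQT, PRS, PRT, QRS, QST

giving chain groups C_0 ≅ Z^5, C_1 ≅ Z^10, C_2 ≅ Z^5.

The boundary map ∂_1: C_1 → C_0 is given by ∂[p,q] = [q] − [p]. For instance
  ∂PT = T − P.
This gives a 5×10 integer matrix of rank 4; reducing to Smith normal form yields diagonal entries (1,1,1,1).

∂_2: C_2 → C_1 sends each 2-simplex [p,q,r] to [q,r] − [p,r] + [p,q]. For instance
  ∂PRT = RT − PT + PR,
  ∂QST = ST − QT + QS.
This gives a 10×5 integer matrix of rank 5; reducing to Smith normal form yields diagonal entries (1,1,1,1,1).

Reading off H_k = ker ∂_k / im ∂_{k+1}:

  H_0: rank C_0 − rank ∂_1 = 5 − 4 = 1, and the invariant factors of ∂_1 are all 1, so H_0 ≅ Z.
  H_1: rank ker ∂_1 − rank ∂_2 = (10 − 4) − 5 = 1, and the invariant factors of ∂_2 are all 1, so H_1 ≅ Z.
  H_2: rank ker ∂_2 − rank ∂_3 = (5 − 5) − 0 = 0, and there is no ∂_3, so H_2 ≅ 0.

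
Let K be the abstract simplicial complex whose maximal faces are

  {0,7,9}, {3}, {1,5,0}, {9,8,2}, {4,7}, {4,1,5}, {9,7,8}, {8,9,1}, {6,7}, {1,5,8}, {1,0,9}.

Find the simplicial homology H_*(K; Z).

H_0 = Z^2,  H_1 = Z,  H_2 = 0.

Take the total order 0 < 1 < 2 < 3 < 4 < 5 < 6 < 7 < 8 < 9 on the vertex set. Then K (dimension 2) consists of the simplices:

  0-simplices (10): [0], [1], [2], [3], [4], [5], [6], [7], [8], [9]
  1-simplices (17): [0,1], [0,5], [0,7], [0,9], [1,4], [1,5], [1,8], [1,9], [2,8], [2,9], [4,5], [4,7], [5,8], [6,7], [7,8], [7,9], [8,9]
  2-simplices (8): [0,1,5], [0,1,9], [0,7,9], [1,4,5], [1,5,8], [1,8,9], [2,8,9], [7,8,9]

so the chain groups are C_0 ≅ Z^10, C_1 ≅ Z^17, C_2 ≅ Z^8.

Boundary ∂_1: C_1 → C_0 sends each edge [p,q] (with p < q) to q − p.
As a 10×17 matrix over Z this has rank 8, with invariant factors (1,1,1,1,1,1,1,1).

∂_2: C_2 → C_1 sends each 2-simplex [p,q,r] to [q,r] − [p,r] + [p,q]. For instance
  ∂[0,7,9] = [7,9] − [0,9] + [0,7],
  ∂[7,8,9] = [8,9] − [7,9] + [7,8].
As a 17×8 matrix over Z this has rank 8, with invariant factors (1,1,1,1,1,1,1,1).

From H_k ≅ ker(∂_k) / im(∂_{k+1}) we obtain:

  H_0: rank C_0 − rank ∂_1 = 10 − 8 = 2, and the invariant factors of ∂_1 are all 1, so H_0 ≅ Z^2.
  H_1: rank ker ∂_1 − rank ∂_2 = (17 − 8) − 8 = 1, and the invariant factors of ∂_2 are all 1, so H_1 ≅ Z.
  H_2: rank ker ∂_2 − rank ∂_3 = (8 − 8) − 0 = 0, and there is no ∂_3, so H_2 ≅ 0.

As a check, the Euler characteristic is 10 − 17 + 8 = 1, which agrees with 2 − 1 + 0 = 1.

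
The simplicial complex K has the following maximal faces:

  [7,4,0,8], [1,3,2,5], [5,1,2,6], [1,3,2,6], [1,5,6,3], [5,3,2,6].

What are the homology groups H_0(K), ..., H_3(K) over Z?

H_0 = Z^2,  H_1 = 0,  H_2 = 0,  H_3 = Z.

Order the vertices as 0 < 1 < 2 < 3 < 4 < 5 < 6 < 7 < 8. Listing each simplex with vertices in this order, K has dimension 3 with simplices:

  0-simplices (9): [0], [1], [2], [3], [4], [5], [6], [7], [8]
  1-simplices (16): [0,4], [0,7], [0,8], [1,2], [1,3], [1,5], [1,6], [2,3], [2,5], [2,6], [3,5], [3,6], [4,7], [4,8], [5,6], [7,8]
  2-simplices (14): [0,4,7], [0,4,8], [0,7,8], [1,2,3], [1,2,5], [1,2,6], [1,3,5], [1,3,6], [1,5,6], [2,3,5], [2,3,6], [2,5,6], [3,5,6], [4,7,8]
  3-simplices (6): [0,4,7,8], [1,2,3,5], [1,2,3,6], [1,2,5,6], [1,3,5,6], [2,3,5,6]

so the chain groups are C_0 ≅ Z^9, C_1 ≅ Z^16, C_2 ≅ Z^14, C_3 ≅ Z^6.

Boundary ∂_1: C_1 → C_0 sends each edge [p,q] (with p < q) to q − p. For instance
  ∂[1,6] = [6] − [1].
This gives a 9×16 integer matrix of rank 7; reducing to Smith normal form yields diagonal entries (1,1,1,1,1,1,1).

The boundary map ∂_2: C_2 → C_1 maps a triangle to the signed sum of its edges. For instance
  ∂[1,5,6] = [5,6] − [1,6] + [1,5],
  ∂[1,2,6] = [2,6] − [1,6] + [1,2].
The 16×14 boundary matrix has rank 9 and Smith normal form diag(1,1,1,1,1,1,1,1,1).

The boundary map ∂_3: C_3 → C_2 sends each 3-simplex σ to the alternating sum Σ_i (−1)^i (σ with its i-th vertex removed). For instance
  ∂[2,3,5,6] = [3,5,6] − [2,5,6] + [2,3,6] − [2,3,5],
  ∂[1,2,5,6] = [2,5,6] − [1,5,6] + [1,2,6] − [1,2,5].
This gives a 14×6 integer matrix of rank 5; reducing to Smith normal form yields diagonal entries (1,1,1,1,1).

Now H_k = ker ∂_k / im ∂_{k+1}, so:

  H_0: rank C_0 − rank ∂_1 = 9 − 7 = 2, and the invariant factors of ∂_1 are all 1, so H_0 = Z^2.
  H_1: rank ker ∂_1 − rank ∂_2 = (16 − 7) − 9 = 0, and the invariant factors of ∂_2 are all 1, so H_1 = 0.
  H_2: rank ker ∂_2 − rank ∂_3 = (14 − 9) − 5 = 0, and the invariant factors of ∂_3 are all 1, so H_2 = 0.
  H_3: rank ker ∂_3 − rank ∂_4 = (6 − 5) − 0 = 1, and there is no ∂_4, so H_3 = Z.

As a check, the Euler characteristic is 9 − 16 + 14 − 6 = 1, which agrees with 2 − 0 + 0 − 1 = 1.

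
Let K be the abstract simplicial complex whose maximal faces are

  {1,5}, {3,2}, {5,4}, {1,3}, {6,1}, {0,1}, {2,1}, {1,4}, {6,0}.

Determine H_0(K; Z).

H_0 = Z.

Take the total order 0 < 1 < 2 < 3 < 4 < 5 < 6 on the vertex set. Then K (dimension 1) consists of the simplices:

  0-simplices (7): [0], [1], [2], [3], [4], [5], [6]
  1-simplices (9): [0,1], [0,6], [1,2], [1,3], [1,4], [1,5], [1,6], [2,3], [4,5]

Hence C_0 ≅ Z^7, C_1 ≅ Z^9.

Boundary ∂_1: C_1 → C_0 sends each edge [p,q] (with p < q) to q − p. For instance
  ∂[4,5] = [5] − [4].
This gives a 7×9 integer matrix of rank 6; reducing to Smith normal form yields diagonal entries (1,1,1,1,1,1).

From H_k ≅ ker(∂_k) / im(∂_{k+1}) we obtain:

  H_0: rank C_0 − rank ∂_1 = 7 − 6 = 1, and the invariant factors of ∂_1 are all 1, so H_0 ≅ Z.

(K is a triangulation of a wedge of 3 circles.)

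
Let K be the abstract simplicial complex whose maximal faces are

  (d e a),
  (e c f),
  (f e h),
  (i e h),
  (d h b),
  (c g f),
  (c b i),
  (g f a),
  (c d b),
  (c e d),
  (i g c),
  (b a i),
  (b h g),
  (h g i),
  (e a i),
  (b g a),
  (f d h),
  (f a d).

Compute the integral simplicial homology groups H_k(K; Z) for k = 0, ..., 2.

Take the total order a < b < c < d < e < f < g < h < i on the vertex set. Then K (dimension 2) consists of the simplices:

  0-simplices (9): a, b, c, d, e, f, g, h, i
  1-simplices (27): ab, ad, ae, af, ag, ai, bc, bd, bg, bh, bi, cd, ce, cf, cg, ci, de, df, dh, ef, eh, ei, fg, fh, gh, gi, hi
  2-simplices (18): abg, abi, ade, adf, aei, afg, bcd, bci, bdh, bgh, cde, cef, cfg, cgi, dfh, efh, ehi, ghi

Hence C_0 ≅ Z^9, C_1 ≅ Z^27, C_2 ≅ Z^18.

The boundary map ∂_1: C_1 → C_0 sends each edge [p,q] (with p < q) to q − p. For instance
  ∂ei = i − e.
As a 9×27 matrix over Z this has rank 8, with invariant factors (1,1,1,1,1,1,1,1).

The boundary map ∂_2: C_2 → C_1 sends each 2-simplex [p,q,r] to [q,r] − [p,r] + [p,q]. For instance
  ∂ghi = hi − gi + gh,
  ∂ehi = hi − ei + eh.
As a 27×18 matrix over Z this has rank 18, with invariant factors (1,1,1,1,1,1,1,1,1,1,1,1,1,1,1,1,1,2).

Reading off H_k = ker ∂_k / im ∂_{k+1}:

  H_0: rank C_0 − rank ∂_1 = 9 − 8 = 1, and the invariant factors of ∂_1 are all 1, so H_0 = Z.
  H_1: rank ker ∂_1 − rank ∂_2 = (27 − 8) − 18 = 1, and ∂_2 has invariant factor 2 > 1, so H_1 = Z ⊕ Z_2.
  H_2: rank ker ∂_2 − rank ∂_3 = (18 − 18) − 0 = 0, and there is no ∂_3, so H_2 = 0.

H_0 = Z,  H_1 = Z ⊕ Z_2,  H_2 = 0.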